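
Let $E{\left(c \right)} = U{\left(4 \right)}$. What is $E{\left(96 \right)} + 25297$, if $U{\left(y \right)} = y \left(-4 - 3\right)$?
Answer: $25269$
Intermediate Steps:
$U{\left(y \right)} = - 7 y$ ($U{\left(y \right)} = y \left(-7\right) = - 7 y$)
$E{\left(c \right)} = -28$ ($E{\left(c \right)} = \left(-7\right) 4 = -28$)
$E{\left(96 \right)} + 25297 = -28 + 25297 = 25269$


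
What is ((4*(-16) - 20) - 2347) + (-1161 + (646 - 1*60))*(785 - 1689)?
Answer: 517369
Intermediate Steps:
((4*(-16) - 20) - 2347) + (-1161 + (646 - 1*60))*(785 - 1689) = ((-64 - 20) - 2347) + (-1161 + (646 - 60))*(-904) = (-84 - 2347) + (-1161 + 586)*(-904) = -2431 - 575*(-904) = -2431 + 519800 = 517369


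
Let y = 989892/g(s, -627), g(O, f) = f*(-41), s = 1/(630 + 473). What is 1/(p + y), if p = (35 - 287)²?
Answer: 8569/544495740 ≈ 1.5737e-5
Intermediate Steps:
s = 1/1103 ≈ 0.00090662
p = 63504 (p = (-252)² = 63504)
g(O, f) = -41*f
y = 329964/8569 (y = 989892/((-41*(-627))) = 989892/25707 = 989892*(1/25707) = 329964/8569 ≈ 38.507)
1/(p + y) = 1/(63504 + 329964/8569) = 1/(544495740/8569) = 8569/544495740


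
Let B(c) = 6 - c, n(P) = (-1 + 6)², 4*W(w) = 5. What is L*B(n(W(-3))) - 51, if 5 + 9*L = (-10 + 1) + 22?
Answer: -611/9 ≈ -67.889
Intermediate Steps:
W(w) = 5/4 (W(w) = (¼)*5 = 5/4)
L = 8/9 (L = -5/9 + ((-10 + 1) + 22)/9 = -5/9 + (-9 + 22)/9 = -5/9 + (⅑)*13 = -5/9 + 13/9 = 8/9 ≈ 0.88889)
n(P) = 25 (n(P) = 5² = 25)
L*B(n(W(-3))) - 51 = 8*(6 - 1*25)/9 - 51 = 8*(6 - 25)/9 - 51 = (8/9)*(-19) - 51 = -152/9 - 51 = -611/9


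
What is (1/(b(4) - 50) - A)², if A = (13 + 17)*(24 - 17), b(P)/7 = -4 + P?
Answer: 110271001/2500 ≈ 44108.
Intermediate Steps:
b(P) = -28 + 7*P (b(P) = 7*(-4 + P) = -28 + 7*P)
A = 210 (A = 30*7 = 210)
(1/(b(4) - 50) - A)² = (1/((-28 + 7*4) - 50) - 1*210)² = (1/((-28 + 28) - 50) - 210)² = (1/(0 - 50) - 210)² = (1/(-50) - 210)² = (-1/50 - 210)² = (-10501/50)² = 110271001/2500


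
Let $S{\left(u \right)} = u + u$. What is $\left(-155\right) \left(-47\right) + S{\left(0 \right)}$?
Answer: $7285$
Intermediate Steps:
$S{\left(u \right)} = 2 u$
$\left(-155\right) \left(-47\right) + S{\left(0 \right)} = \left(-155\right) \left(-47\right) + 2 \cdot 0 = 7285 + 0 = 7285$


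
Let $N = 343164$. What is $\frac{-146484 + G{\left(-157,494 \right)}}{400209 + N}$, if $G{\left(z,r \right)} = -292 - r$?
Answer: $- \frac{49090}{247791} \approx -0.19811$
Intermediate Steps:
$\frac{-146484 + G{\left(-157,494 \right)}}{400209 + N} = \frac{-146484 - 786}{400209 + 343164} = \frac{-146484 - 786}{743373} = \left(-146484 - 786\right) \frac{1}{743373} = \left(-147270\right) \frac{1}{743373} = - \frac{49090}{247791}$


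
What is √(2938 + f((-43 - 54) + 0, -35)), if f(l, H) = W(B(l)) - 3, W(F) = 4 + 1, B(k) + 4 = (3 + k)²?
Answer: 14*√15 ≈ 54.222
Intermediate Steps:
B(k) = -4 + (3 + k)²
W(F) = 5
f(l, H) = 2 (f(l, H) = 5 - 3 = 2)
√(2938 + f((-43 - 54) + 0, -35)) = √(2938 + 2) = √2940 = 14*√15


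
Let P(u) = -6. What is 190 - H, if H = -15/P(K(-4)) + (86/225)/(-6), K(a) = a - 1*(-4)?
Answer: 253211/1350 ≈ 187.56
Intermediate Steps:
K(a) = 4 + a (K(a) = a + 4 = 4 + a)
H = 3289/1350 (H = -15/(-6) + (86/225)/(-6) = -15*(-⅙) + (86*(1/225))*(-⅙) = 5/2 + (86/225)*(-⅙) = 5/2 - 43/675 = 3289/1350 ≈ 2.4363)
190 - H = 190 - 1*3289/1350 = 190 - 3289/1350 = 253211/1350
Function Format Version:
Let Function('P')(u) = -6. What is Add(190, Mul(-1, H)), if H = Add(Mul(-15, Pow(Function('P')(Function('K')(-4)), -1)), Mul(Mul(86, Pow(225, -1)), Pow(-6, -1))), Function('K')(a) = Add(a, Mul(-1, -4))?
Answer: Rational(253211, 1350) ≈ 187.56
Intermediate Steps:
Function('K')(a) = Add(4, a) (Function('K')(a) = Add(a, 4) = Add(4, a))
H = Rational(3289, 1350) (H = Add(Mul(-15, Pow(-6, -1)), Mul(Mul(86, Pow(225, -1)), Pow(-6, -1))) = Add(Mul(-15, Rational(-1, 6)), Mul(Mul(86, Rational(1, 225)), Rational(-1, 6))) = Add(Rational(5, 2), Mul(Rational(86, 225), Rational(-1, 6))) = Add(Rational(5, 2), Rational(-43, 675)) = Rational(3289, 1350) ≈ 2.4363)
Add(190, Mul(-1, H)) = Add(190, Mul(-1, Rational(3289, 1350))) = Add(190, Rational(-3289, 1350)) = Rational(253211, 1350)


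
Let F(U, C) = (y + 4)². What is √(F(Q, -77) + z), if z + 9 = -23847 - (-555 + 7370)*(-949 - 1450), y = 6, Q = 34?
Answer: √16325429 ≈ 4040.5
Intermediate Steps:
F(U, C) = 100 (F(U, C) = (6 + 4)² = 10² = 100)
z = 16325329 (z = -9 + (-23847 - (-555 + 7370)*(-949 - 1450)) = -9 + (-23847 - 6815*(-2399)) = -9 + (-23847 - 1*(-16349185)) = -9 + (-23847 + 16349185) = -9 + 16325338 = 16325329)
√(F(Q, -77) + z) = √(100 + 16325329) = √16325429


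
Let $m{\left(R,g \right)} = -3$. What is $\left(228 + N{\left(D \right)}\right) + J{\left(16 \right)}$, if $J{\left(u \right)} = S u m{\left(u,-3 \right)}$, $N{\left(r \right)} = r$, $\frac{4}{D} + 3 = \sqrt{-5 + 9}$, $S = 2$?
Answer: $128$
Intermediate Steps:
$D = -4$ ($D = \frac{4}{-3 + \sqrt{-5 + 9}} = \frac{4}{-3 + \sqrt{4}} = \frac{4}{-3 + 2} = \frac{4}{-1} = 4 \left(-1\right) = -4$)
$J{\left(u \right)} = - 6 u$ ($J{\left(u \right)} = 2 u \left(-3\right) = - 6 u$)
$\left(228 + N{\left(D \right)}\right) + J{\left(16 \right)} = \left(228 - 4\right) - 96 = 224 - 96 = 128$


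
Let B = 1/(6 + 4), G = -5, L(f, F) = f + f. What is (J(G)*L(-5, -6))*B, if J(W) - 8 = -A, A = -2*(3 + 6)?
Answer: -26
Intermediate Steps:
L(f, F) = 2*f
A = -18 (A = -2*9 = -18)
B = ⅒ (B = 1/10 = ⅒ ≈ 0.10000)
J(W) = 26 (J(W) = 8 - 1*(-18) = 8 + 18 = 26)
(J(G)*L(-5, -6))*B = (26*(2*(-5)))*(⅒) = (26*(-10))*(⅒) = -260*⅒ = -26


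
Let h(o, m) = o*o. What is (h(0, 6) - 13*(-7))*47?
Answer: 4277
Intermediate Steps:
h(o, m) = o²
(h(0, 6) - 13*(-7))*47 = (0² - 13*(-7))*47 = (0 + 91)*47 = 91*47 = 4277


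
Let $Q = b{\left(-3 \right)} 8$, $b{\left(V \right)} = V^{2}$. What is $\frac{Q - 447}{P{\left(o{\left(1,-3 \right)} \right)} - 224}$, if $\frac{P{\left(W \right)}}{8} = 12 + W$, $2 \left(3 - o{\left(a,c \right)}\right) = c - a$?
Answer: $\frac{375}{88} \approx 4.2614$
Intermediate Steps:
$o{\left(a,c \right)} = 3 + \frac{a}{2} - \frac{c}{2}$ ($o{\left(a,c \right)} = 3 - \frac{c - a}{2} = 3 + \left(\frac{a}{2} - \frac{c}{2}\right) = 3 + \frac{a}{2} - \frac{c}{2}$)
$P{\left(W \right)} = 96 + 8 W$ ($P{\left(W \right)} = 8 \left(12 + W\right) = 96 + 8 W$)
$Q = 72$ ($Q = \left(-3\right)^{2} \cdot 8 = 9 \cdot 8 = 72$)
$\frac{Q - 447}{P{\left(o{\left(1,-3 \right)} \right)} - 224} = \frac{72 - 447}{\left(96 + 8 \left(3 + \frac{1}{2} \cdot 1 - - \frac{3}{2}\right)\right) - 224} = - \frac{375}{\left(96 + 8 \left(3 + \frac{1}{2} + \frac{3}{2}\right)\right) - 224} = - \frac{375}{\left(96 + 8 \cdot 5\right) - 224} = - \frac{375}{\left(96 + 40\right) - 224} = - \frac{375}{136 - 224} = - \frac{375}{-88} = \left(-375\right) \left(- \frac{1}{88}\right) = \frac{375}{88}$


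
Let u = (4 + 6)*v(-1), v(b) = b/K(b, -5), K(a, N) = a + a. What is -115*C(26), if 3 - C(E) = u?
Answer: 230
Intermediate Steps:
K(a, N) = 2*a
v(b) = 1/2 (v(b) = b/((2*b)) = b*(1/(2*b)) = 1/2)
u = 5 (u = (4 + 6)*(1/2) = 10*(1/2) = 5)
C(E) = -2 (C(E) = 3 - 1*5 = 3 - 5 = -2)
-115*C(26) = -115*(-2) = 230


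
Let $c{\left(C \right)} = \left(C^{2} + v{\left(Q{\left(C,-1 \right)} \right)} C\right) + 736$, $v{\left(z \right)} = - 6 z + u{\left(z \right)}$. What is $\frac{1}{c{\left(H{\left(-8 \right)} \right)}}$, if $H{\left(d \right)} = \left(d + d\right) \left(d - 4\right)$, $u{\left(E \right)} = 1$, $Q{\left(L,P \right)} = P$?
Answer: $\frac{1}{38944} \approx 2.5678 \cdot 10^{-5}$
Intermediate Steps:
$H{\left(d \right)} = 2 d \left(-4 + d\right)$
$v{\left(z \right)} = 1 - 6 z$ ($v{\left(z \right)} = - 6 z + 1 = 1 - 6 z$)
$c{\left(C \right)} = 736 + C^{2} + 7 C$ ($c{\left(C \right)} = \left(C^{2} + \left(1 - -6\right) C\right) + 736 = \left(C^{2} + \left(1 + 6\right) C\right) + 736 = \left(C^{2} + 7 C\right) + 736 = 736 + C^{2} + 7 C$)
$\frac{1}{c{\left(H{\left(-8 \right)} \right)}} = \frac{1}{736 + \left(2 \left(-8\right) \left(-4 - 8\right)\right)^{2} + 7 \cdot 2 \left(-8\right) \left(-4 - 8\right)} = \frac{1}{736 + \left(2 \left(-8\right) \left(-12\right)\right)^{2} + 7 \cdot 2 \left(-8\right) \left(-12\right)} = \frac{1}{736 + 192^{2} + 7 \cdot 192} = \frac{1}{736 + 36864 + 1344} = \frac{1}{38944}$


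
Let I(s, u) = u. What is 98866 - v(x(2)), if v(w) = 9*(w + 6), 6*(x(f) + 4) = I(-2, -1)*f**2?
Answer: 98854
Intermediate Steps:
x(f) = -4 - f**2/6 (x(f) = -4 + (-f**2)/6 = -4 - f**2/6)
v(w) = 54 + 9*w (v(w) = 9*(6 + w) = 54 + 9*w)
98866 - v(x(2)) = 98866 - (54 + 9*(-4 - 1/6*2**2)) = 98866 - (54 + 9*(-4 - 1/6*4)) = 98866 - (54 + 9*(-4 - 2/3)) = 98866 - (54 + 9*(-14/3)) = 98866 - (54 - 42) = 98866 - 1*12 = 98866 - 12 = 98854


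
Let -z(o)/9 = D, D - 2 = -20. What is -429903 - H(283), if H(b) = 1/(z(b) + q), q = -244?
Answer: -35252045/82 ≈ -4.2990e+5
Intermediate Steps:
D = -18 (D = 2 - 20 = -18)
z(o) = 162 (z(o) = -9*(-18) = 162)
H(b) = -1/82 (H(b) = 1/(162 - 244) = 1/(-82) = -1/82)
-429903 - H(283) = -429903 - 1*(-1/82) = -429903 + 1/82 = -35252045/82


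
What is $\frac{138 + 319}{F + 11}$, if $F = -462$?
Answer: $- \frac{457}{451} \approx -1.0133$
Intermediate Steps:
$\frac{138 + 319}{F + 11} = \frac{138 + 319}{-462 + 11} = \frac{457}{-451} = 457 \left(- \frac{1}{451}\right) = - \frac{457}{451}$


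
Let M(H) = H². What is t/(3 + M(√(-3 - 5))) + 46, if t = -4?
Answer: 234/5 ≈ 46.800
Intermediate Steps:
t/(3 + M(√(-3 - 5))) + 46 = -4/(3 + (√(-3 - 5))²) + 46 = -4/(3 + (√(-8))²) + 46 = -4/(3 + (2*I*√2)²) + 46 = -4/(3 - 8) + 46 = -4/(-5) + 46 = -⅕*(-4) + 46 = ⅘ + 46 = 234/5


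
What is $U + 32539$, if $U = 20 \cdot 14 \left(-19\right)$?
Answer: $27219$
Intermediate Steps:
$U = -5320$ ($U = 280 \left(-19\right) = -5320$)
$U + 32539 = -5320 + 32539 = 27219$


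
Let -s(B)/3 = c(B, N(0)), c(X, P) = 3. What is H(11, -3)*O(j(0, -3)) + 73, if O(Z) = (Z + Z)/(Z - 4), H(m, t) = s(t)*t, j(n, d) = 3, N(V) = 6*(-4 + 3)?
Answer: -89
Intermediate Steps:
N(V) = -6 (N(V) = 6*(-1) = -6)
s(B) = -9 (s(B) = -3*3 = -9)
H(m, t) = -9*t
O(Z) = 2*Z/(-4 + Z) (O(Z) = (2*Z)/(-4 + Z) = 2*Z/(-4 + Z))
H(11, -3)*O(j(0, -3)) + 73 = (-9*(-3))*(2*3/(-4 + 3)) + 73 = 27*(2*3/(-1)) + 73 = 27*(2*3*(-1)) + 73 = 27*(-6) + 73 = -162 + 73 = -89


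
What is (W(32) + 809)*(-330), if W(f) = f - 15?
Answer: -272580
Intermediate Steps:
W(f) = -15 + f
(W(32) + 809)*(-330) = ((-15 + 32) + 809)*(-330) = (17 + 809)*(-330) = 826*(-330) = -272580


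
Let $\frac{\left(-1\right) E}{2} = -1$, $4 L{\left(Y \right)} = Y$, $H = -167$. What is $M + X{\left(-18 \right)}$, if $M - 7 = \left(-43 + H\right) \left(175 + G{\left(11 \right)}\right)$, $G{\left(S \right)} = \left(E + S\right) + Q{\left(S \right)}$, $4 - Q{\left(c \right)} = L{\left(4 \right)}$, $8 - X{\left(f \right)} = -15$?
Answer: $-40080$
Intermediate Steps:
$L{\left(Y \right)} = \frac{Y}{4}$
$X{\left(f \right)} = 23$ ($X{\left(f \right)} = 8 - -15 = 8 + 15 = 23$)
$Q{\left(c \right)} = 3$ ($Q{\left(c \right)} = 4 - \frac{1}{4} \cdot 4 = 4 - 1 = 3$)
$E = 2$ ($E = \left(-2\right) \left(-1\right) = 2$)
$G{\left(S \right)} = 5 + S$ ($G{\left(S \right)} = \left(2 + S\right) + 3 = 5 + S$)
$M = -40103$ ($M = 7 + \left(-43 - 167\right) \left(175 + \left(5 + 11\right)\right) = 7 - 210 \left(175 + 16\right) = 7 - 40110 = -40103$)
$M + X{\left(-18 \right)} = -40103 + 23 = -40080$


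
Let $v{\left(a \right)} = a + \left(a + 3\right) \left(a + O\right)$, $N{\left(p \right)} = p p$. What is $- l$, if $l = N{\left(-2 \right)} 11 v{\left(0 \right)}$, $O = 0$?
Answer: $0$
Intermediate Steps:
$N{\left(p \right)} = p^{2}$
$v{\left(a \right)} = a + a \left(3 + a\right)$ ($v{\left(a \right)} = a + \left(a + 3\right) \left(a + 0\right) = a + \left(3 + a\right) a = a + a \left(3 + a\right)$)
$l = 0$ ($l = \left(-2\right)^{2} \cdot 11 \cdot 0 \left(4 + 0\right) = 4 \cdot 11 \cdot 0 \cdot 4 = 44 \cdot 0 = 0$)
$- l = \left(-1\right) 0 = 0$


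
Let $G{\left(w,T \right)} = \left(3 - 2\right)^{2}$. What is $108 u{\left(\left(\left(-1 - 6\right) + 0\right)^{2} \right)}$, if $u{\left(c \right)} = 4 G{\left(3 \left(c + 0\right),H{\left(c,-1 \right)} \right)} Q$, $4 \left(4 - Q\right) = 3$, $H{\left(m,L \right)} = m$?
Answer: $1404$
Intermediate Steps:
$G{\left(w,T \right)} = 1$ ($G{\left(w,T \right)} = 1^{2} = 1$)
$Q = \frac{13}{4}$ ($Q = 4 - \frac{3}{4} = \frac{13}{4} \approx 3.25$)
$u{\left(c \right)} = 13$ ($u{\left(c \right)} = 4 \cdot 1 \cdot \frac{13}{4} = 4 \cdot \frac{13}{4} = 13$)
$108 u{\left(\left(\left(-1 - 6\right) + 0\right)^{2} \right)} = 108 \cdot 13 = 1404$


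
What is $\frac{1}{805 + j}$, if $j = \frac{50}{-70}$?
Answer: $\frac{7}{5630} \approx 0.0012433$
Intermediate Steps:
$j = - \frac{5}{7}$ ($j = 50 \left(- \frac{1}{70}\right) = - \frac{5}{7} \approx -0.71429$)
$\frac{1}{805 + j} = \frac{1}{805 - \frac{5}{7}} = \frac{1}{\frac{5630}{7}} = \frac{7}{5630}$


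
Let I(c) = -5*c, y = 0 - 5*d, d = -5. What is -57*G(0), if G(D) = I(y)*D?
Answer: 0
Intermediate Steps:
y = 25 (y = 0 - 5*(-5) = 0 + 25 = 25)
G(D) = -125*D (G(D) = (-5*25)*D = -125*D)
-57*G(0) = -(-7125)*0 = -57*0 = 0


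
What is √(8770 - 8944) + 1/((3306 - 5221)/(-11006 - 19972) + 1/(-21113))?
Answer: 654038514/40400417 + I*√174 ≈ 16.189 + 13.191*I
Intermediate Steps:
√(8770 - 8944) + 1/((3306 - 5221)/(-11006 - 19972) + 1/(-21113)) = √(-174) + 1/(-1915/(-30978) - 1/21113) = I*√174 + 1/(-1915*(-1/30978) - 1/21113) = I*√174 + 1/(1915/30978 - 1/21113) = I*√174 + 1/(40400417/654038514) = I*√174 + 654038514/40400417 = 654038514/40400417 + I*√174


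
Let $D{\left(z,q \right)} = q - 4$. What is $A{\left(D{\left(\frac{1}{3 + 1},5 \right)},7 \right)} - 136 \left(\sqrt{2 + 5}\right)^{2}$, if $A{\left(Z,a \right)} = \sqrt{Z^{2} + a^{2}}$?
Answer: $-952 + 5 \sqrt{2} \approx -944.93$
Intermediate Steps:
$D{\left(z,q \right)} = -4 + q$
$A{\left(D{\left(\frac{1}{3 + 1},5 \right)},7 \right)} - 136 \left(\sqrt{2 + 5}\right)^{2} = \sqrt{\left(-4 + 5\right)^{2} + 7^{2}} - 136 \left(\sqrt{2 + 5}\right)^{2} = \sqrt{1^{2} + 49} - 136 \left(\sqrt{7}\right)^{2} = \sqrt{1 + 49} - 952 = \sqrt{50} - 952 = 5 \sqrt{2} - 952 = -952 + 5 \sqrt{2}$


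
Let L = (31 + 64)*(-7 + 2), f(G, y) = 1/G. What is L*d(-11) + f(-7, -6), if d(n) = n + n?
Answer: 73149/7 ≈ 10450.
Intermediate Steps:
d(n) = 2*n
L = -475 (L = 95*(-5) = -475)
L*d(-11) + f(-7, -6) = -950*(-11) + 1/(-7) = -475*(-22) - ⅐ = 10450 - ⅐ = 73149/7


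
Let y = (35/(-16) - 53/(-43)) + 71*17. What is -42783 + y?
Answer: -28604945/688 ≈ -41577.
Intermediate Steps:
y = 829759/688 (y = (35*(-1/16) - 53*(-1/43)) + 1207 = (-35/16 + 53/43) + 1207 = -657/688 + 1207 = 829759/688 ≈ 1206.0)
-42783 + y = -42783 + 829759/688 = -28604945/688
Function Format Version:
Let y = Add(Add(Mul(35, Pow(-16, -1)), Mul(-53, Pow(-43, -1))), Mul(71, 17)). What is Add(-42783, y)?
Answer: Rational(-28604945, 688) ≈ -41577.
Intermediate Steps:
y = Rational(829759, 688) (y = Add(Add(Mul(35, Rational(-1, 16)), Mul(-53, Rational(-1, 43))), 1207) = Add(Add(Rational(-35, 16), Rational(53, 43)), 1207) = Add(Rational(-657, 688), 1207) = Rational(829759, 688) ≈ 1206.0)
Add(-42783, y) = Add(-42783, Rational(829759, 688)) = Rational(-28604945, 688)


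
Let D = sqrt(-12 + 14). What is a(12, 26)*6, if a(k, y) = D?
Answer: 6*sqrt(2) ≈ 8.4853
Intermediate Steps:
D = sqrt(2) ≈ 1.4142
a(k, y) = sqrt(2)
a(12, 26)*6 = sqrt(2)*6 = 6*sqrt(2)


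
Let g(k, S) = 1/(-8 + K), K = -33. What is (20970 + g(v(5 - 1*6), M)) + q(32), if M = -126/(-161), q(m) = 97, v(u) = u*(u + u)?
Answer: 863746/41 ≈ 21067.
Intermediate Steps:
v(u) = 2*u**2 (v(u) = u*(2*u) = 2*u**2)
M = 18/23 (M = -126*(-1/161) = 18/23 ≈ 0.78261)
g(k, S) = -1/41 (g(k, S) = 1/(-8 - 33) = 1/(-41) = -1/41)
(20970 + g(v(5 - 1*6), M)) + q(32) = (20970 - 1/41) + 97 = 859769/41 + 97 = 863746/41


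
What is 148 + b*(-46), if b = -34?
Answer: 1712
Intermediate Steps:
148 + b*(-46) = 148 - 34*(-46) = 148 + 1564 = 1712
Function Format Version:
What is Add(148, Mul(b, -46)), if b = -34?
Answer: 1712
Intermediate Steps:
Add(148, Mul(b, -46)) = Add(148, Mul(-34, -46)) = Add(148, 1564) = 1712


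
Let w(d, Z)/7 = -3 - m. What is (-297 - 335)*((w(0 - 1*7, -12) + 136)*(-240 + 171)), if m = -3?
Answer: 5930688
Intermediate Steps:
w(d, Z) = 0 (w(d, Z) = 7*(-3 - 1*(-3)) = 7*(-3 + 3) = 7*0 = 0)
(-297 - 335)*((w(0 - 1*7, -12) + 136)*(-240 + 171)) = (-297 - 335)*((0 + 136)*(-240 + 171)) = -85952*(-69) = -632*(-9384) = 5930688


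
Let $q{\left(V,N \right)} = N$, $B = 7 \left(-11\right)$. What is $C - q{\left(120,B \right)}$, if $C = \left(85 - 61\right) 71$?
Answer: $1781$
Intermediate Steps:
$B = -77$
$C = 1704$ ($C = 24 \cdot 71 = 1704$)
$C - q{\left(120,B \right)} = 1704 - -77 = 1704 + 77 = 1781$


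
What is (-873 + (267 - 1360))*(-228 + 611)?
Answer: -752978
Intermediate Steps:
(-873 + (267 - 1360))*(-228 + 611) = (-873 - 1093)*383 = -1966*383 = -752978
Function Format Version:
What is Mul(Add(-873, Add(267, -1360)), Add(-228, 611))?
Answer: -752978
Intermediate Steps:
Mul(Add(-873, Add(267, -1360)), Add(-228, 611)) = Mul(Add(-873, -1093), 383) = Mul(-1966, 383) = -752978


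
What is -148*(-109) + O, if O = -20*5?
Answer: 16032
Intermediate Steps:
O = -100
-148*(-109) + O = -148*(-109) - 100 = 16132 - 100 = 16032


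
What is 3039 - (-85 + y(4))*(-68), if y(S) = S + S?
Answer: -2197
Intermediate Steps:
y(S) = 2*S
3039 - (-85 + y(4))*(-68) = 3039 - (-85 + 2*4)*(-68) = 3039 - (-85 + 8)*(-68) = 3039 - (-77)*(-68) = 3039 - 1*5236 = 3039 - 5236 = -2197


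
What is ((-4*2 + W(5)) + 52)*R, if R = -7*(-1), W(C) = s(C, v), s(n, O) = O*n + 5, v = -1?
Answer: 308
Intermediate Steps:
s(n, O) = 5 + O*n
W(C) = 5 - C
R = 7
((-4*2 + W(5)) + 52)*R = ((-4*2 + (5 - 1*5)) + 52)*7 = ((-8 + (5 - 5)) + 52)*7 = ((-8 + 0) + 52)*7 = (-8 + 52)*7 = 44*7 = 308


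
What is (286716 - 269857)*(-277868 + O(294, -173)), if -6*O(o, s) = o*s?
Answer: -4541662869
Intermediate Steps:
O(o, s) = -o*s/6
(286716 - 269857)*(-277868 + O(294, -173)) = (286716 - 269857)*(-277868 - ⅙*294*(-173)) = 16859*(-277868 + 8477) = 16859*(-269391) = -4541662869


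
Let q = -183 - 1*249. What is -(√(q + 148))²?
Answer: 284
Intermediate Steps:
q = -432 (q = -183 - 249 = -432)
-(√(q + 148))² = -(√(-432 + 148))² = -(√(-284))² = -(2*I*√71)² = -1*(-284) = 284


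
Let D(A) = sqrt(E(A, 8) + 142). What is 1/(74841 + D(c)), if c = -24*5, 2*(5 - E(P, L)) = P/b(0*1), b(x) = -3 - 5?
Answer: 49894/3734116761 - sqrt(62)/3734116761 ≈ 1.3360e-5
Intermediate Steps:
b(x) = -8
E(P, L) = 5 + P/16 (E(P, L) = 5 - P/(2*(-8)) = 5 - P*(-1)/(2*8) = 5 - (-1)*P/16 = 5 + P/16)
c = -120
D(A) = sqrt(147 + A/16) (D(A) = sqrt((5 + A/16) + 142) = sqrt(147 + A/16))
1/(74841 + D(c)) = 1/(74841 + sqrt(2352 - 120)/4) = 1/(74841 + sqrt(2232)/4) = 1/(74841 + (6*sqrt(62))/4) = 1/(74841 + 3*sqrt(62)/2)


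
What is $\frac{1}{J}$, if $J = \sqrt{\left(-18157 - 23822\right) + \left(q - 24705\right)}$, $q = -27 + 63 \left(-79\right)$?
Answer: $- \frac{i \sqrt{17922}}{35844} \approx - 0.0037349 i$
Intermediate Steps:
$q = -5004$ ($q = -27 - 4977 = -5004$)
$J = 2 i \sqrt{17922}$ ($J = \sqrt{\left(-18157 - 23822\right) - 29709} = \sqrt{-41979 - 29709} = \sqrt{-71688} = 2 i \sqrt{17922} \approx 267.75 i$)
$\frac{1}{J} = \frac{1}{2 i \sqrt{17922}} = - \frac{i \sqrt{17922}}{35844}$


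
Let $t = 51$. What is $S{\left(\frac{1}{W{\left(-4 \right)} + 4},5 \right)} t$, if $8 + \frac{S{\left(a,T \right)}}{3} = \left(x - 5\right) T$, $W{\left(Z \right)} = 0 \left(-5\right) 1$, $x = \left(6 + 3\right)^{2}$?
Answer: $56916$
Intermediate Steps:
$x = 81$ ($x = 9^{2} = 81$)
$W{\left(Z \right)} = 0$ ($W{\left(Z \right)} = 0 \cdot 1 = 0$)
$S{\left(a,T \right)} = -24 + 228 T$ ($S{\left(a,T \right)} = -24 + 3 \left(81 - 5\right) T = -24 + 3 \cdot 76 T = -24 + 228 T$)
$S{\left(\frac{1}{W{\left(-4 \right)} + 4},5 \right)} t = \left(-24 + 228 \cdot 5\right) 51 = \left(-24 + 1140\right) 51 = 1116 \cdot 51 = 56916$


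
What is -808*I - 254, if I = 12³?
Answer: -1396478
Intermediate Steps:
I = 1728
-808*I - 254 = -808*1728 - 254 = -1396224 - 254 = -1396478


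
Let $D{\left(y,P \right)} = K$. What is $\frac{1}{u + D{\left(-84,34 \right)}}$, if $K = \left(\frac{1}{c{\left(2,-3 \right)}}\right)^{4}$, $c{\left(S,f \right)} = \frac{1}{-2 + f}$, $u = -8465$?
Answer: $- \frac{1}{7840} \approx -0.00012755$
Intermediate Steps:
$K = 625$ ($K = \left(\frac{1}{\frac{1}{-2 - 3}}\right)^{4} = \left(\frac{1}{\frac{1}{-5}}\right)^{4} = \left(\frac{1}{- \frac{1}{5}}\right)^{4} = \left(-5\right)^{4} = 625$)
$D{\left(y,P \right)} = 625$
$\frac{1}{u + D{\left(-84,34 \right)}} = \frac{1}{-8465 + 625} = \frac{1}{-7840} = - \frac{1}{7840}$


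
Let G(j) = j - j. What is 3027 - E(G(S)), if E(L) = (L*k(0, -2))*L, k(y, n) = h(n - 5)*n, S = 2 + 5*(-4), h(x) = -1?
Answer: 3027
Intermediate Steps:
S = -18 (S = 2 - 20 = -18)
k(y, n) = -n
G(j) = 0
E(L) = 2*L² (E(L) = (L*(-1*(-2)))*L = (L*2)*L = (2*L)*L = 2*L²)
3027 - E(G(S)) = 3027 - 2*0² = 3027 - 2*0 = 3027 - 1*0 = 3027 + 0 = 3027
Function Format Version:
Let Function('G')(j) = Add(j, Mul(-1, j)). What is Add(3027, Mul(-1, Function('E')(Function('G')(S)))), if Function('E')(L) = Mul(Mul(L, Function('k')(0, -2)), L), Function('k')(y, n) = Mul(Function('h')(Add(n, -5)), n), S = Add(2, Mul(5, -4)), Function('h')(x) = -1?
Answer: 3027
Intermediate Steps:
S = -18 (S = Add(2, -20) = -18)
Function('k')(y, n) = Mul(-1, n)
Function('G')(j) = 0
Function('E')(L) = Mul(2, Pow(L, 2)) (Function('E')(L) = Mul(Mul(L, Mul(-1, -2)), L) = Mul(Mul(L, 2), L) = Mul(Mul(2, L), L) = Mul(2, Pow(L, 2)))
Add(3027, Mul(-1, Function('E')(Function('G')(S)))) = Add(3027, Mul(-1, Mul(2, Pow(0, 2)))) = Add(3027, Mul(-1, Mul(2, 0))) = Add(3027, Mul(-1, 0)) = Add(3027, 0) = 3027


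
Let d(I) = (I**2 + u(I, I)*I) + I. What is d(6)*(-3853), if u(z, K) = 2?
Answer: -208062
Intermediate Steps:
d(I) = I**2 + 3*I (d(I) = (I**2 + 2*I) + I = I**2 + 3*I)
d(6)*(-3853) = (6*(3 + 6))*(-3853) = (6*9)*(-3853) = 54*(-3853) = -208062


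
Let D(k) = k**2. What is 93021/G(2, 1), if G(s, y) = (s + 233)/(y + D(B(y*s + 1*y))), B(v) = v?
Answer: 186042/47 ≈ 3958.3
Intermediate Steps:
G(s, y) = (233 + s)/(y + (y + s*y)**2) (G(s, y) = (s + 233)/(y + (y*s + 1*y)**2) = (233 + s)/(y + (s*y + y)**2) = (233 + s)/(y + (y + s*y)**2))
93021/G(2, 1) = 93021/(((233 + 2)/(1*(1 + 1*(1 + 2)**2)))) = 93021/((1*235/(1 + 1*3**2))) = 93021/((1*235/(1 + 1*9))) = 93021/((1*235/(1 + 9))) = 93021/((1*235/10)) = 93021/((1*(1/10)*235)) = 93021/(47/2) = 93021*(2/47) = 186042/47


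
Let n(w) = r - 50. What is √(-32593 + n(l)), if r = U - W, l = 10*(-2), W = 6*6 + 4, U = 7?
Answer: 2*I*√8169 ≈ 180.77*I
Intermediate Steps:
W = 40 (W = 36 + 4 = 40)
l = -20
r = -33 (r = 7 - 1*40 = 7 - 40 = -33)
n(w) = -83 (n(w) = -33 - 50 = -83)
√(-32593 + n(l)) = √(-32593 - 83) = √(-32676) = 2*I*√8169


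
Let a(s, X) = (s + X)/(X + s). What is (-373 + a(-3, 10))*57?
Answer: -21204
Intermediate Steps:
a(s, X) = 1 (a(s, X) = (X + s)/(X + s) = 1)
(-373 + a(-3, 10))*57 = (-373 + 1)*57 = -372*57 = -21204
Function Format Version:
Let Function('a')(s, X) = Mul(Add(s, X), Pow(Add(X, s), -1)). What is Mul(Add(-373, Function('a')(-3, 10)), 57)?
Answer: -21204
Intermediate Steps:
Function('a')(s, X) = 1 (Function('a')(s, X) = Mul(Add(X, s), Pow(Add(X, s), -1)) = 1)
Mul(Add(-373, Function('a')(-3, 10)), 57) = Mul(Add(-373, 1), 57) = Mul(-372, 57) = -21204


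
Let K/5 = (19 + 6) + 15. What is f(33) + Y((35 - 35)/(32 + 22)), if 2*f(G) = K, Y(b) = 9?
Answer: 109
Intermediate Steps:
K = 200 (K = 5*((19 + 6) + 15) = 5*(25 + 15) = 5*40 = 200)
f(G) = 100 (f(G) = (½)*200 = 100)
f(33) + Y((35 - 35)/(32 + 22)) = 100 + 9 = 109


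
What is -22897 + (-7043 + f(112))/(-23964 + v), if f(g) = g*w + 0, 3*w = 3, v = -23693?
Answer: -1091195398/47657 ≈ -22897.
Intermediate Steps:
w = 1 (w = (⅓)*3 = 1)
f(g) = g (f(g) = g*1 + 0 = g + 0 = g)
-22897 + (-7043 + f(112))/(-23964 + v) = -22897 + (-7043 + 112)/(-23964 - 23693) = -22897 - 6931/(-47657) = -22897 - 6931*(-1/47657) = -22897 + 6931/47657 = -1091195398/47657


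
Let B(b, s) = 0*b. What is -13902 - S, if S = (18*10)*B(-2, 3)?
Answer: -13902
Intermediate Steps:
B(b, s) = 0
S = 0 (S = (18*10)*0 = 180*0 = 0)
-13902 - S = -13902 - 1*0 = -13902 + 0 = -13902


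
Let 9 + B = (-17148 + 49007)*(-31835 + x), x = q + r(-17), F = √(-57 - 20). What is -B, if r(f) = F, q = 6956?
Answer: 792620070 - 31859*I*√77 ≈ 7.9262e+8 - 2.7956e+5*I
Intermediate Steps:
F = I*√77 (F = √(-77) = I*√77 ≈ 8.775*I)
r(f) = I*√77
x = 6956 + I*√77 ≈ 6956.0 + 8.775*I
B = -792620070 + 31859*I*√77 (B = -9 + (-17148 + 49007)*(-31835 + (6956 + I*√77)) = -9 + 31859*(-24879 + I*√77) = -9 + (-792620061 + 31859*I*√77) = -792620070 + 31859*I*√77 ≈ -7.9262e+8 + 2.7956e+5*I)
-B = -(-792620070 + 31859*I*√77) = 792620070 - 31859*I*√77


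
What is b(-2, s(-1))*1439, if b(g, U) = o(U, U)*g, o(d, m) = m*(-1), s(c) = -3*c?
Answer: 8634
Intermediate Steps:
o(d, m) = -m
b(g, U) = -U*g (b(g, U) = (-U)*g = -U*g)
b(-2, s(-1))*1439 = -1*(-3*(-1))*(-2)*1439 = -1*3*(-2)*1439 = 6*1439 = 8634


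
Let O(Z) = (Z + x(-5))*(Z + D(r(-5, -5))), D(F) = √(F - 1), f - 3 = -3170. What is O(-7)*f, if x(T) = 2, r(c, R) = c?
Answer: -110845 + 15835*I*√6 ≈ -1.1085e+5 + 38788.0*I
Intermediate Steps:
f = -3167 (f = 3 - 3170 = -3167)
D(F) = √(-1 + F)
O(Z) = (2 + Z)*(Z + I*√6) (O(Z) = (Z + 2)*(Z + √(-1 - 5)) = (2 + Z)*(Z + √(-6)) = (2 + Z)*(Z + I*√6))
O(-7)*f = ((-7)² + 2*(-7) + 2*I*√6 + I*(-7)*√6)*(-3167) = (49 - 14 + 2*I*√6 - 7*I*√6)*(-3167) = (35 - 5*I*√6)*(-3167) = -110845 + 15835*I*√6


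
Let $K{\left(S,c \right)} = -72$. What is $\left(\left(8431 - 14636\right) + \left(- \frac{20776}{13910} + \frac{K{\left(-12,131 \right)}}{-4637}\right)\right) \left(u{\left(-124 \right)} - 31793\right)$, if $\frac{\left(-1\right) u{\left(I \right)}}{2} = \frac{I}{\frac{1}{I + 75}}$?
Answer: $\frac{1759215003257019}{6450067} \approx 2.7274 \cdot 10^{8}$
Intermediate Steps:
$u{\left(I \right)} = - 2 I \left(75 + I\right)$ ($u{\left(I \right)} = - 2 \frac{I}{\frac{1}{I + 75}} = - 2 \frac{I}{\frac{1}{75 + I}} = - 2 I \left(75 + I\right)$)
$\left(\left(8431 - 14636\right) + \left(- \frac{20776}{13910} + \frac{K{\left(-12,131 \right)}}{-4637}\right)\right) \left(u{\left(-124 \right)} - 31793\right) = \left(\left(8431 - 14636\right) - \left(- \frac{72}{4637} + \frac{10388}{6955}\right)\right) \left(\left(-2\right) \left(-124\right) \left(75 - 124\right) - 31793\right) = \left(-6205 - \frac{47668396}{32250335}\right) \left(\left(-2\right) \left(-124\right) \left(-49\right) - 31793\right) = \left(-6205 + \left(- \frac{10388}{6955} + \frac{72}{4637}\right)\right) \left(-12152 - 31793\right) = \left(-6205 - \frac{47668396}{32250335}\right) \left(-43945\right) = \left(- \frac{200160997071}{32250335}\right) \left(-43945\right) = \frac{1759215003257019}{6450067}$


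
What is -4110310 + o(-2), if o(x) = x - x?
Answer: -4110310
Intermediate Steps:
o(x) = 0
-4110310 + o(-2) = -4110310 + 0 = -4110310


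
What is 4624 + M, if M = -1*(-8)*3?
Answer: 4648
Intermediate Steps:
M = 24 (M = 8*3 = 24)
4624 + M = 4624 + 24 = 4648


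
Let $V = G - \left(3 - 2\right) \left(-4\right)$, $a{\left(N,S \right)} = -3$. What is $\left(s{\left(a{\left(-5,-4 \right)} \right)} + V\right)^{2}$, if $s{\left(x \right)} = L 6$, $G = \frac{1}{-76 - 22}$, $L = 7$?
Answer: $\frac{20313049}{9604} \approx 2115.1$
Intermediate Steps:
$G = - \frac{1}{98}$ ($G = \frac{1}{-76 + \left(-28 + 6\right)} = \frac{1}{-76 - 22} = \frac{1}{-98} = - \frac{1}{98} \approx -0.010204$)
$s{\left(x \right)} = 42$ ($s{\left(x \right)} = 7 \cdot 6 = 42$)
$V = \frac{391}{98}$ ($V = - \frac{1}{98} - \left(3 - 2\right) \left(-4\right) = - \frac{1}{98} - 1 \left(-4\right) = - \frac{1}{98} - -4 = - \frac{1}{98} + 4 = \frac{391}{98} \approx 3.9898$)
$\left(s{\left(a{\left(-5,-4 \right)} \right)} + V\right)^{2} = \left(42 + \frac{391}{98}\right)^{2} = \left(\frac{4507}{98}\right)^{2} = \frac{20313049}{9604}$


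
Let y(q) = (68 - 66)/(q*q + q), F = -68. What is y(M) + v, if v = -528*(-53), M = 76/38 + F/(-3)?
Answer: 79726425/2849 ≈ 27984.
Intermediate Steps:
M = 74/3 (M = 76/38 - 68/(-3) = 76*(1/38) - 68*(-1/3) = 2 + 68/3 = 74/3 ≈ 24.667)
y(q) = 2/(q + q**2) (y(q) = 2/(q**2 + q) = 2/(q + q**2))
v = 27984
y(M) + v = 2/((74/3)*(1 + 74/3)) + 27984 = 2*(3/74)/(77/3) + 27984 = 2*(3/74)*(3/77) + 27984 = 9/2849 + 27984 = 79726425/2849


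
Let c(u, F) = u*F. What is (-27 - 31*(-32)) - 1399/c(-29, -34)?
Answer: 950091/986 ≈ 963.58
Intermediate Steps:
c(u, F) = F*u
(-27 - 31*(-32)) - 1399/c(-29, -34) = (-27 - 31*(-32)) - 1399/((-34*(-29))) = (-27 + 992) - 1399/986 = 965 - 1399*1/986 = 965 - 1399/986 = 950091/986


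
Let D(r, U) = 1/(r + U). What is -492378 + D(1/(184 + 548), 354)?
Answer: -127589418030/259129 ≈ -4.9238e+5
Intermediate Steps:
D(r, U) = 1/(U + r)
-492378 + D(1/(184 + 548), 354) = -492378 + 1/(354 + 1/(184 + 548)) = -492378 + 1/(354 + 1/732) = -492378 + 1/(259129/732) = -492378 + 732/259129 = -127589418030/259129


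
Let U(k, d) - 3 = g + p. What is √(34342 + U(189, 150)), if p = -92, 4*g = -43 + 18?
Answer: √136987/2 ≈ 185.06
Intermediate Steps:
g = -25/4 (g = (-43 + 18)/4 = (¼)*(-25) = -25/4 ≈ -6.2500)
U(k, d) = -381/4 (U(k, d) = 3 + (-25/4 - 92) = 3 - 393/4 = -381/4)
√(34342 + U(189, 150)) = √(34342 - 381/4) = √(136987/4) = √136987/2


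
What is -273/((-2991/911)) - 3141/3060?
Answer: 27838387/338980 ≈ 82.124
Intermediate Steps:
-273/((-2991/911)) - 3141/3060 = -273/((-2991*1/911)) - 3141*1/3060 = -273/(-2991/911) - 349/340 = -273*(-911/2991) - 349/340 = 82901/997 - 349/340 = 27838387/338980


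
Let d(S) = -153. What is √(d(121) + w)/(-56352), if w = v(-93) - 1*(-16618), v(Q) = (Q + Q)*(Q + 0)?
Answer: -√33763/56352 ≈ -0.0032607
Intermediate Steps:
v(Q) = 2*Q² (v(Q) = (2*Q)*Q = 2*Q²)
w = 33916 (w = 2*(-93)² - 1*(-16618) = 2*8649 + 16618 = 17298 + 16618 = 33916)
√(d(121) + w)/(-56352) = √(-153 + 33916)/(-56352) = √33763*(-1/56352) = -√33763/56352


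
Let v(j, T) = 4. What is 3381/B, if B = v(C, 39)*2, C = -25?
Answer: 3381/8 ≈ 422.63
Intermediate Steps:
B = 8 (B = 4*2 = 8)
3381/B = 3381/8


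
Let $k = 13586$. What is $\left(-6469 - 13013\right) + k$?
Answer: $-5896$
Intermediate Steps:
$\left(-6469 - 13013\right) + k = \left(-6469 - 13013\right) + 13586 = -19482 + 13586 = -5896$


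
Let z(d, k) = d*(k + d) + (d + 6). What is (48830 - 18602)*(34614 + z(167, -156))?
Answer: 1107070272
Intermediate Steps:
z(d, k) = 6 + d + d*(d + k) (z(d, k) = d*(d + k) + (6 + d) = 6 + d + d*(d + k))
(48830 - 18602)*(34614 + z(167, -156)) = (48830 - 18602)*(34614 + (6 + 167 + 167**2 + 167*(-156))) = 30228*(34614 + (6 + 167 + 27889 - 26052)) = 30228*(34614 + 2010) = 30228*36624 = 1107070272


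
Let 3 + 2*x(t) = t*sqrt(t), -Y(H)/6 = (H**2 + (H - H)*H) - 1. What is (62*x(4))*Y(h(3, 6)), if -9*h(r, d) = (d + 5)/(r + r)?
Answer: 433225/486 ≈ 891.41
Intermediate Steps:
h(r, d) = -(5 + d)/(18*r) (h(r, d) = -(d + 5)/(9*(r + r)) = -(5 + d)/(9*(2*r)) = -(5 + d)*1/(2*r)/9 = -(5 + d)/(18*r))
Y(H) = 6 - 6*H**2 (Y(H) = -6*((H**2 + (H - H)*H) - 1) = -6*((H**2 + 0*H) - 1) = -6*((H**2 + 0) - 1) = -6*(H**2 - 1) = -6*(-1 + H**2) = 6 - 6*H**2)
x(t) = -3/2 + t**(3/2)/2 (x(t) = -3/2 + (t*sqrt(t))/2 = -3/2 + t**(3/2)/2)
(62*x(4))*Y(h(3, 6)) = (62*(-3/2 + 4**(3/2)/2))*(6 - 6*(-5 - 1*6)**2/2916) = (62*(-3/2 + (1/2)*8))*(6 - 6*(-5 - 6)**2/2916) = (62*(-3/2 + 4))*(6 - 6*((1/18)*(1/3)*(-11))**2) = (62*(5/2))*(6 - 6*(-11/54)**2) = 155*(6 - 6*121/2916) = 155*(6 - 121/486) = 155*(2795/486) = 433225/486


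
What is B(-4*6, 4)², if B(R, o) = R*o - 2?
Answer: 9604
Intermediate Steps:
B(R, o) = -2 + R*o
B(-4*6, 4)² = (-2 - 4*6*4)² = (-2 - 24*4)² = (-2 - 96)² = (-98)² = 9604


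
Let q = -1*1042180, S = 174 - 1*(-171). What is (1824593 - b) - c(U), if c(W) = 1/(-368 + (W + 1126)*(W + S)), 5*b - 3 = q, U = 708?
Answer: 19627201788423/9654170 ≈ 2.0330e+6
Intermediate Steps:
S = 345 (S = 174 + 171 = 345)
q = -1042180
b = -1042177/5 (b = ⅗ + (⅕)*(-1042180) = ⅗ - 208436 = -1042177/5 ≈ -2.0844e+5)
c(W) = 1/(-368 + (345 + W)*(1126 + W)) (c(W) = 1/(-368 + (W + 1126)*(W + 345)) = 1/(-368 + (1126 + W)*(345 + W)) = 1/(-368 + (345 + W)*(1126 + W)))
(1824593 - b) - c(U) = (1824593 - 1*(-1042177/5)) - 1/(388102 + 708² + 1471*708) = (1824593 + 1042177/5) - 1/(388102 + 501264 + 1041468) = 10165142/5 - 1/1930834 = 19627201788423/9654170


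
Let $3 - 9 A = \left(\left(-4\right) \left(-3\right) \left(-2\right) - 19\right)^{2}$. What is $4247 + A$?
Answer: $\frac{36377}{9} \approx 4041.9$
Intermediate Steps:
$A = - \frac{1846}{9}$ ($A = \frac{1}{3} - \frac{\left(\left(-4\right) \left(-3\right) \left(-2\right) - 19\right)^{2}}{9} = \frac{1}{3} - \frac{\left(12 \left(-2\right) - 19\right)^{2}}{9} = \frac{1}{3} - \frac{\left(-24 - 19\right)^{2}}{9} = \frac{1}{3} - \frac{\left(-43\right)^{2}}{9} = \frac{1}{3} - \frac{1849}{9} = - \frac{1846}{9} \approx -205.11$)
$4247 + A = 4247 - \frac{1846}{9} = \frac{36377}{9}$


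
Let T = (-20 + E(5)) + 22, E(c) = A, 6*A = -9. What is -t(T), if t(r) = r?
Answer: -1/2 ≈ -0.50000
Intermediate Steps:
A = -3/2 (A = (1/6)*(-9) = -3/2 ≈ -1.5000)
E(c) = -3/2
T = 1/2 (T = (-20 - 3/2) + 22 = -43/2 + 22 = 1/2 ≈ 0.50000)
-t(T) = -1*1/2 = -1/2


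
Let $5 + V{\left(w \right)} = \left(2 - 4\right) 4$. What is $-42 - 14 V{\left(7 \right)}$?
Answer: $140$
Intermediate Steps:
$V{\left(w \right)} = -13$ ($V{\left(w \right)} = -5 + \left(2 - 4\right) 4 = -5 - 8 = -13$)
$-42 - 14 V{\left(7 \right)} = -42 - -182 = -42 + 182 = 140$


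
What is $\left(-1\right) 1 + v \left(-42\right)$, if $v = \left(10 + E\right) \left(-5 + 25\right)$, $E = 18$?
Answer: $-23521$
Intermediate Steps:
$v = 560$ ($v = \left(10 + 18\right) \left(-5 + 25\right) = 28 \cdot 20 = 560$)
$\left(-1\right) 1 + v \left(-42\right) = \left(-1\right) 1 + 560 \left(-42\right) = -1 - 23520 = -23521$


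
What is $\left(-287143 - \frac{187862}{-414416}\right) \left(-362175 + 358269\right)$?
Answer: $\frac{116200048683789}{103604} \approx 1.1216 \cdot 10^{9}$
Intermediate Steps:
$\left(-287143 - \frac{187862}{-414416}\right) \left(-362175 + 358269\right) = \left(-287143 - - \frac{93931}{207208}\right) \left(-3906\right) = \left(-287143 + \frac{93931}{207208}\right) \left(-3906\right) = \left(- \frac{59498232813}{207208}\right) \left(-3906\right) = \frac{116200048683789}{103604}$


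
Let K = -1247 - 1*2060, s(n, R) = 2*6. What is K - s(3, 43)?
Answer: -3319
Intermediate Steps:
s(n, R) = 12
K = -3307 (K = -1247 - 2060 = -3307)
K - s(3, 43) = -3307 - 1*12 = -3307 - 12 = -3319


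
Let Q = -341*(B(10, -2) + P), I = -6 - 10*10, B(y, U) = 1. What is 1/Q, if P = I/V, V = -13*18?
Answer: -117/57970 ≈ -0.0020183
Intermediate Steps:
V = -234
I = -106 (I = -6 - 100 = -106)
P = 53/117 (P = -106/(-234) = -106*(-1/234) = 53/117 ≈ 0.45299)
Q = -57970/117 (Q = -341*(1 + 53/117) = -341*170/117 = -57970/117 ≈ -495.47)
1/Q = 1/(-57970/117) = -117/57970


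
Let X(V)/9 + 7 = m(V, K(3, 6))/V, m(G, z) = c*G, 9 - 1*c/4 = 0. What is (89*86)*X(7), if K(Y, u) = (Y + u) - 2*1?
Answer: 1997694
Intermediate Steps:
c = 36 (c = 36 - 4*0 = 36 + 0 = 36)
K(Y, u) = -2 + Y + u (K(Y, u) = (Y + u) - 2 = -2 + Y + u)
m(G, z) = 36*G
X(V) = 261 (X(V) = -63 + 9*((36*V)/V) = -63 + 9*36 = -63 + 324 = 261)
(89*86)*X(7) = (89*86)*261 = 7654*261 = 1997694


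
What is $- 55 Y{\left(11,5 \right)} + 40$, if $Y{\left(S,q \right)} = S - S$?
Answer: $40$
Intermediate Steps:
$Y{\left(S,q \right)} = 0$
$- 55 Y{\left(11,5 \right)} + 40 = \left(-55\right) 0 + 40 = 0 + 40 = 40$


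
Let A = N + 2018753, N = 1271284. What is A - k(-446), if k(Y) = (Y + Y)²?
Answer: 2494373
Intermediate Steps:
k(Y) = 4*Y² (k(Y) = (2*Y)² = 4*Y²)
A = 3290037 (A = 1271284 + 2018753 = 3290037)
A - k(-446) = 3290037 - 4*(-446)² = 3290037 - 4*198916 = 3290037 - 1*795664 = 3290037 - 795664 = 2494373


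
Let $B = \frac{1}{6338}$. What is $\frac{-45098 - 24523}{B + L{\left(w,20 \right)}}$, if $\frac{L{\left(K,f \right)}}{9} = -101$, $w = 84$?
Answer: $\frac{441257898}{5761241} \approx 76.591$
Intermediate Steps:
$B = \frac{1}{6338} \approx 0.00015778$
$L{\left(K,f \right)} = -909$ ($L{\left(K,f \right)} = 9 \left(-101\right) = -909$)
$\frac{-45098 - 24523}{B + L{\left(w,20 \right)}} = \frac{-45098 - 24523}{\frac{1}{6338} - 909} = - \frac{69621}{- \frac{5761241}{6338}} = \left(-69621\right) \left(- \frac{6338}{5761241}\right) = \frac{441257898}{5761241}$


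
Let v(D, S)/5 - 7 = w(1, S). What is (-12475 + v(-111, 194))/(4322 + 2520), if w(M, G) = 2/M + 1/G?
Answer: -2411415/1327348 ≈ -1.8167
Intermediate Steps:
w(M, G) = 1/G + 2/M (w(M, G) = 2/M + 1/G = 1/G + 2/M)
v(D, S) = 45 + 5/S (v(D, S) = 35 + 5*(1/S + 2/1) = 35 + 5*(1/S + 2*1) = 35 + 5*(1/S + 2) = 35 + 5*(2 + 1/S) = 35 + (10 + 5/S) = 45 + 5/S)
(-12475 + v(-111, 194))/(4322 + 2520) = (-12475 + (45 + 5/194))/(4322 + 2520) = (-12475 + (45 + 5*(1/194)))/6842 = (-12475 + (45 + 5/194))*(1/6842) = (-12475 + 8735/194)*(1/6842) = -2411415/194*1/6842 = -2411415/1327348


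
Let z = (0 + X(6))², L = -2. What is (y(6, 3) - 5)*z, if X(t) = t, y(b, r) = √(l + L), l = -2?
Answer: -180 + 72*I ≈ -180.0 + 72.0*I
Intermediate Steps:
y(b, r) = 2*I (y(b, r) = √(-2 - 2) = √(-4) = 2*I)
z = 36 (z = (0 + 6)² = 6² = 36)
(y(6, 3) - 5)*z = (2*I - 5)*36 = (-5 + 2*I)*36 = -180 + 72*I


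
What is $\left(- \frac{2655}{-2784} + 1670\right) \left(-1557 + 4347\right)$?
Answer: $\frac{2163149775}{464} \approx 4.662 \cdot 10^{6}$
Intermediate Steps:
$\left(- \frac{2655}{-2784} + 1670\right) \left(-1557 + 4347\right) = \left(\left(-2655\right) \left(- \frac{1}{2784}\right) + 1670\right) 2790 = \left(\frac{885}{928} + 1670\right) 2790 = \frac{1550645}{928} \cdot 2790 = \frac{2163149775}{464}$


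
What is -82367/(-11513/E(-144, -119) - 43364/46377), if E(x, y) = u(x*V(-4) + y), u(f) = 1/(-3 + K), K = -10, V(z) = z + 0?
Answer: -3819934359/6941155849 ≈ -0.55033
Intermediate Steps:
V(z) = z
u(f) = -1/13 (u(f) = 1/(-3 - 10) = 1/(-13) = -1/13)
E(x, y) = -1/13
-82367/(-11513/E(-144, -119) - 43364/46377) = -82367/(-11513/(-1/13) - 43364/46377) = -82367/(-11513*(-13) - 43364*1/46377) = -82367/(149669 - 43364/46377) = -82367/6941155849/46377 = -82367*46377/6941155849 = -3819934359/6941155849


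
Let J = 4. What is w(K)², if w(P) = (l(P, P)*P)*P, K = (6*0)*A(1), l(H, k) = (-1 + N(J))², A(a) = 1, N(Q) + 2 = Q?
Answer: 0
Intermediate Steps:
N(Q) = -2 + Q
l(H, k) = 1 (l(H, k) = (-1 + (-2 + 4))² = (-1 + 2)² = 1² = 1)
K = 0 (K = (6*0)*1 = 0*1 = 0)
w(P) = P² (w(P) = (1*P)*P = P*P = P²)
w(K)² = (0²)² = 0² = 0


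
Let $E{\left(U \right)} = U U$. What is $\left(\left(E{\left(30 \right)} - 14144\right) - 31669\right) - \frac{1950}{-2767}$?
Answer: $- \frac{124272321}{2767} \approx -44912.0$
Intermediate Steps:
$E{\left(U \right)} = U^{2}$
$\left(\left(E{\left(30 \right)} - 14144\right) - 31669\right) - \frac{1950}{-2767} = \left(\left(30^{2} - 14144\right) - 31669\right) - \frac{1950}{-2767} = \left(\left(900 - 14144\right) - 31669\right) - - \frac{1950}{2767} = \left(-13244 - 31669\right) + \frac{1950}{2767} = -44913 + \frac{1950}{2767} = - \frac{124272321}{2767}$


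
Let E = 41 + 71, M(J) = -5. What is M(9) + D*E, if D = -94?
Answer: -10533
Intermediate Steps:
E = 112
M(9) + D*E = -5 - 94*112 = -5 - 10528 = -10533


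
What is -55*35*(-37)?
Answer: 71225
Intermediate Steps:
-55*35*(-37) = -1925*(-37) = 71225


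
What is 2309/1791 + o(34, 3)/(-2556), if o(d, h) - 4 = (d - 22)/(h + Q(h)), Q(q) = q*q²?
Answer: 1637201/1271610 ≈ 1.2875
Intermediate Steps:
Q(q) = q³
o(d, h) = 4 + (-22 + d)/(h + h³) (o(d, h) = 4 + (d - 22)/(h + h³) = 4 + (-22 + d)/(h + h³))
2309/1791 + o(34, 3)/(-2556) = 2309/1791 + ((-22 + 34 + 4*3 + 4*3³)/(3 + 3³))/(-2556) = 2309*(1/1791) + ((-22 + 34 + 12 + 4*27)/(3 + 27))*(-1/2556) = 2309/1791 + ((-22 + 34 + 12 + 108)/30)*(-1/2556) = 2309/1791 + ((1/30)*132)*(-1/2556) = 2309/1791 + (22/5)*(-1/2556) = 2309/1791 - 11/6390 = 1637201/1271610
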